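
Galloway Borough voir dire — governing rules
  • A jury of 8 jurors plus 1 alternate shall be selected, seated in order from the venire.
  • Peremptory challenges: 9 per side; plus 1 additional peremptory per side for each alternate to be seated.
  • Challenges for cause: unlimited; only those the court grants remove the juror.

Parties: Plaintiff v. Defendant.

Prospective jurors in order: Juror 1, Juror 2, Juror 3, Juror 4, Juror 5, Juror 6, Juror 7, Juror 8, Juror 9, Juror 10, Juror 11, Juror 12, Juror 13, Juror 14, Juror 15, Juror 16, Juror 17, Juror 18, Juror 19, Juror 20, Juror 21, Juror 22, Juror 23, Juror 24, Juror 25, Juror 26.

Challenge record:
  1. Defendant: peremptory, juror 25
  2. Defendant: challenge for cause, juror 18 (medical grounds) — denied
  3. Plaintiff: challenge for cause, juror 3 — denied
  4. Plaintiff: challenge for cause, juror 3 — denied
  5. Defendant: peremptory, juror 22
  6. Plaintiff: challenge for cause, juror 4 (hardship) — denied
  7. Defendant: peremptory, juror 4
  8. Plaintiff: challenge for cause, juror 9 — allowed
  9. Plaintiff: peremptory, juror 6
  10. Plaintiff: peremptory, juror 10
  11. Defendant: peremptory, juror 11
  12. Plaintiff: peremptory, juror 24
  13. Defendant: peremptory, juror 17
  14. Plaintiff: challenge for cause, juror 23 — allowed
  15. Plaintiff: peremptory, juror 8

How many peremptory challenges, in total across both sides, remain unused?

Plaintiff allotment: 9 base + 1 × 1 alternate = 10. Defendant allotment: 9 base + 1 × 1 alternate = 10.
Plaintiff peremptories used: #6, #10, #24, #8 — 4 (for-cause on #3, #3, #4, #9, #23 don't count).
Defendant peremptories used: #25, #22, #4, #11, #17 — 5 (the for-cause on #18 doesn't count).
Remaining: (10 − 4) + (10 − 5) = 11.

11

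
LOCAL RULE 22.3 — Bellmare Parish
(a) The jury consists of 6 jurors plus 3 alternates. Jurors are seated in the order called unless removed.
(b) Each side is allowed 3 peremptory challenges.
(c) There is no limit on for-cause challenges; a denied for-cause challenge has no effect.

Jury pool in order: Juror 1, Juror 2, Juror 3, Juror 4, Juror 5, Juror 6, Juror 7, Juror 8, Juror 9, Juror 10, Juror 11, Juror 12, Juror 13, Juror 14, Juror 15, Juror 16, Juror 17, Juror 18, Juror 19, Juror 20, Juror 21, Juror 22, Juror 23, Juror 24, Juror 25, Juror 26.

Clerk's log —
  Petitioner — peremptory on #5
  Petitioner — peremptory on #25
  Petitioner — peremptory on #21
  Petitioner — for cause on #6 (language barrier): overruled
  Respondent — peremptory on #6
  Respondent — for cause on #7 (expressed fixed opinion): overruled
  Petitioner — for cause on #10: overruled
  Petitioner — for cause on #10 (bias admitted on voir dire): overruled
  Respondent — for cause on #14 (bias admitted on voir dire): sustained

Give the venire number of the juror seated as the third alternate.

Removed: #5, #6, #14, #21, #25. (#7, #10 stay — for-cause denied.)
Seating in order: seats 1–6 → #1, #2, #3, #4, #7, #8; alternates → #9, #10, #11.
So alternate 3 is #11.

11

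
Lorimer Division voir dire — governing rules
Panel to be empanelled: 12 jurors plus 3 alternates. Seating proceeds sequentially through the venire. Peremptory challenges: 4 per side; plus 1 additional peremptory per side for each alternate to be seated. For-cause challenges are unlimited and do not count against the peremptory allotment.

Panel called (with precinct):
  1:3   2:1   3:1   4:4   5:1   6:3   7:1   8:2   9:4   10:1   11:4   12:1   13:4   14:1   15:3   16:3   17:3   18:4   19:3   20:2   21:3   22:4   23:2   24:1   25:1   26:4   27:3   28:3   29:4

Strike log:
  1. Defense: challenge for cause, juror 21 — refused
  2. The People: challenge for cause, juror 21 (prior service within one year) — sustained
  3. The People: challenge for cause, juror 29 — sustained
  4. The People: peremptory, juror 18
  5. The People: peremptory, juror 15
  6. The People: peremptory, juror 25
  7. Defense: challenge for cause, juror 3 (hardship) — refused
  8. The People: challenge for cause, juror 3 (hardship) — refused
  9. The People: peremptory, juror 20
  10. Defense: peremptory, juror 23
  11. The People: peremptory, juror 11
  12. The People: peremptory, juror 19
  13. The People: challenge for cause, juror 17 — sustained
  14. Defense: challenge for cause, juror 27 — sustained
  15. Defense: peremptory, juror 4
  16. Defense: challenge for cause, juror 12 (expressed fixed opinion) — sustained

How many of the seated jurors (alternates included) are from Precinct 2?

Removed: #4, #11, #12, #15, #17, #18, #19, #20, #21, #23, #25, #27, #29.
Seated (15 incl. alternates): #1, #2, #3, #5, #6, #7, #8, #9, #10, #13, #14, #16, #22, #24, #26.
Of those, in Precinct 2: #8 → 1.

1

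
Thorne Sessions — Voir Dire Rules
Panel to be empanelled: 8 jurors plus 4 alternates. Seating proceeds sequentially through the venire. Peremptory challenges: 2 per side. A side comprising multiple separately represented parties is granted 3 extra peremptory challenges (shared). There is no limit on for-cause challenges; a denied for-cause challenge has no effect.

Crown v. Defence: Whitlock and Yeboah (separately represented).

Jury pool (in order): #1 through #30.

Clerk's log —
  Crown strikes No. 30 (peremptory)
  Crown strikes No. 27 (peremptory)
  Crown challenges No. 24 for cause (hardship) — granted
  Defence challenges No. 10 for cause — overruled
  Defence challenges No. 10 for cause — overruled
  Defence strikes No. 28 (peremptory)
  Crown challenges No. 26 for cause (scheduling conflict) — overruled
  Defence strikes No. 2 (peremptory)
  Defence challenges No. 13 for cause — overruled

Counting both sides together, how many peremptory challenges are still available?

3

Crown allotment: 2. Defence allotment: 2 base + 3 multi-party = 5.
Crown peremptories used: #30, #27 — 2 (for-cause on #24, #26 don't count).
Defence peremptories used: #28, #2 — 2 (for-cause on #10, #10, #13 don't count).
Remaining: (2 − 2) + (5 − 2) = 3.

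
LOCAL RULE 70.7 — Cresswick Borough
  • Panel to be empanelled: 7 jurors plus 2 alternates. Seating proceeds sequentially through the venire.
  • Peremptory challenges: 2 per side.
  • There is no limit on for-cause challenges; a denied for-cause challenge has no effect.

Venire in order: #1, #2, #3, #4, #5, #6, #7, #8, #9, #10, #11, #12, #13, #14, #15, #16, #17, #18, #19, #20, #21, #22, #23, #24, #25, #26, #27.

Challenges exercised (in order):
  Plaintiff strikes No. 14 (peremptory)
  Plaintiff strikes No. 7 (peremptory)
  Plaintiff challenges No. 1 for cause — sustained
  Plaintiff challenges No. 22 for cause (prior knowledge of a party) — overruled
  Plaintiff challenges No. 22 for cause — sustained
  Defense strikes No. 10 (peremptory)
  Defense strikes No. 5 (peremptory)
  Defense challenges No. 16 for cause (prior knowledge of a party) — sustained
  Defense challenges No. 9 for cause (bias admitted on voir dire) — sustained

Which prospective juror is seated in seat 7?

Removed: #1, #5, #7, #9, #10, #14, #16, #22.
Filling seats in venire order through position 7: #2, #3, #4, #6, #8, #11, #12.
So seat 7 is #12.

12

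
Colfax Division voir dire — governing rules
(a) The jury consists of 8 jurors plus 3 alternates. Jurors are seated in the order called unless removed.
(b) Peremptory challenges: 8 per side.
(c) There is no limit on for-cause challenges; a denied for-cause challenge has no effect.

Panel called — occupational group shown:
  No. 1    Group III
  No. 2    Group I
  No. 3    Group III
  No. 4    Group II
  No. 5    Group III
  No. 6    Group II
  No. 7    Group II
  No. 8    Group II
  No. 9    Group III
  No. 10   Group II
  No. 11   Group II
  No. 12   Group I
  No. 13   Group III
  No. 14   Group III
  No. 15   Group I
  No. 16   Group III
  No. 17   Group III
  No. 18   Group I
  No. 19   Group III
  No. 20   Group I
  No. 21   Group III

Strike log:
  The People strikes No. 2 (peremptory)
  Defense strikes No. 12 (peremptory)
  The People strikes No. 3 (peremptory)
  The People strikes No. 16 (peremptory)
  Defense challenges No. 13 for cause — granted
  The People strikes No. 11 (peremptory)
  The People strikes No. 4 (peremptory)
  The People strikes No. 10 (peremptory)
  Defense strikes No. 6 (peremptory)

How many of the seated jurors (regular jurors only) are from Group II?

Removed: #2, #3, #4, #6, #10, #11, #12, #13, #16.
Seated jurors 1–8: #1, #5, #7, #8, #9, #14, #15, #17 (alternates #18, #19, #20 not counted).
Of those, in Group II: #7, #8 → 2.

2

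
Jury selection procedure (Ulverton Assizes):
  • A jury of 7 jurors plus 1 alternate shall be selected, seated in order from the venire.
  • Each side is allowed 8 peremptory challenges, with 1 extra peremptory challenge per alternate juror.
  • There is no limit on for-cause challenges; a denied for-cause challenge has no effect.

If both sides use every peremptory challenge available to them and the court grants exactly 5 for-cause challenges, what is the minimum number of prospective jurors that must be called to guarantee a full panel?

Seats to fill: 7 + 1 alternates = 8.
Peremptories: 8 + 1×1 = 9 per side × 2 sides = 18.
For-cause removals: 5.
Minimum venire: 8 + 18 + 5 = 31.

31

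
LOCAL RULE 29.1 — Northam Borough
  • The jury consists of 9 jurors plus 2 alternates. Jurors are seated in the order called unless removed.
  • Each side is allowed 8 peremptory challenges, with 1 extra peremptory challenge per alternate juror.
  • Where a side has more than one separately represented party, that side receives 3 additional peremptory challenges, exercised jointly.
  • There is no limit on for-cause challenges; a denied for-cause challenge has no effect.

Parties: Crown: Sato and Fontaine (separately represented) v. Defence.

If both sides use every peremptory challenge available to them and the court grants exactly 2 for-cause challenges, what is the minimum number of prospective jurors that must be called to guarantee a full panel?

Seats to fill: 9 + 2 alternates = 11.
Peremptories — Crown: 8 + 1×2 + 3 = 13; Defence: 8 + 1×2 = 10; total 23.
For-cause removals: 2.
Minimum venire: 11 + 23 + 2 = 36.

36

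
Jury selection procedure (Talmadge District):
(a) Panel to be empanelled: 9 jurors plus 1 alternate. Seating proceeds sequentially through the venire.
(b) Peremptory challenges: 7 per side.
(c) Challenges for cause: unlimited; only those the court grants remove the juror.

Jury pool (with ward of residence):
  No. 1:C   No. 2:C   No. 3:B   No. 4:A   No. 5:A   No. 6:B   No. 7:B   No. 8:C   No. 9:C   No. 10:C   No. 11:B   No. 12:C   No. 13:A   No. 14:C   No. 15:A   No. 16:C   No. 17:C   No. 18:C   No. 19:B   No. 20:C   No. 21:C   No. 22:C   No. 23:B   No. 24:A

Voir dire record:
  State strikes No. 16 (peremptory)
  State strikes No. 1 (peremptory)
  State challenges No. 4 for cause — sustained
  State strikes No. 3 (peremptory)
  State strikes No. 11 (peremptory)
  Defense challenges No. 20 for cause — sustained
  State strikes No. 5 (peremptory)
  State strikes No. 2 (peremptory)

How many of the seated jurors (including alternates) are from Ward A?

Removed: #1, #2, #3, #4, #5, #11, #16, #20.
Seated (10 incl. alternates): #6, #7, #8, #9, #10, #12, #13, #14, #15, #17.
Of those, in Ward A: #13, #15 → 2.

2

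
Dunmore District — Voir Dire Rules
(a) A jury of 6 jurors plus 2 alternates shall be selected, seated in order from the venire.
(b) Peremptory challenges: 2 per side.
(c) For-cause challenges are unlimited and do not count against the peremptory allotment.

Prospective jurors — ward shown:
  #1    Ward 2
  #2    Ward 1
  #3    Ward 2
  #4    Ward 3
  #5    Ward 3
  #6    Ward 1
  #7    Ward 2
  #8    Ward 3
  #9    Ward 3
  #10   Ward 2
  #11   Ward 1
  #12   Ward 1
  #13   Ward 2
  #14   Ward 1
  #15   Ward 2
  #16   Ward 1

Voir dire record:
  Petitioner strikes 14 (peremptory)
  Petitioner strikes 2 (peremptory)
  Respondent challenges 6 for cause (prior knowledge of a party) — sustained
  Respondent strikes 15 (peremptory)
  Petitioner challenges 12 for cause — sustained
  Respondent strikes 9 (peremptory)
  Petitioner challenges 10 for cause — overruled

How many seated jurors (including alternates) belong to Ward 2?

Removed: #2, #6, #9, #12, #14, #15.
Seated (8 incl. alternates): #1, #3, #4, #5, #7, #8, #10, #11.
Of those, in Ward 2: #1, #3, #7, #10 → 4.

4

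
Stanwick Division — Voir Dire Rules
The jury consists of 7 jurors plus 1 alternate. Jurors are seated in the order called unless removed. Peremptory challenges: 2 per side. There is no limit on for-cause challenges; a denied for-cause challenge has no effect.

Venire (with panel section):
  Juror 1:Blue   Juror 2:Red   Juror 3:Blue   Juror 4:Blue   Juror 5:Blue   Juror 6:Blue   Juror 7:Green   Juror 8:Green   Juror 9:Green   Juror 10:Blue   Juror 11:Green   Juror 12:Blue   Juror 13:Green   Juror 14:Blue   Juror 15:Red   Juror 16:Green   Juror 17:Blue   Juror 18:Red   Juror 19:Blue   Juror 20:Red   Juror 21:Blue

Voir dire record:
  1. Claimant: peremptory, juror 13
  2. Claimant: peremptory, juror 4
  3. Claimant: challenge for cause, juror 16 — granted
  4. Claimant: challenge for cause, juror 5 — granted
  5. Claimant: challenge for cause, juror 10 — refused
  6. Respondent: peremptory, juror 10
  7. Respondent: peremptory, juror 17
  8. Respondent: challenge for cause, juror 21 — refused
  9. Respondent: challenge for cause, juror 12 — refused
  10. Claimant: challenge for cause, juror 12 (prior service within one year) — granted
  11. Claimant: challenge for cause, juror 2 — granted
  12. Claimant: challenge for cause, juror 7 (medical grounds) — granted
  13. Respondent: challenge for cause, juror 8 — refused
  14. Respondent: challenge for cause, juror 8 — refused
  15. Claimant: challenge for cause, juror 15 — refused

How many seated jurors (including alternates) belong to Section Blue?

Removed: #2, #4, #5, #7, #10, #12, #13, #16, #17.
Seated (8 incl. alternates): #1, #3, #6, #8, #9, #11, #14, #15.
Of those, in Section Blue: #1, #3, #6, #14 → 4.

4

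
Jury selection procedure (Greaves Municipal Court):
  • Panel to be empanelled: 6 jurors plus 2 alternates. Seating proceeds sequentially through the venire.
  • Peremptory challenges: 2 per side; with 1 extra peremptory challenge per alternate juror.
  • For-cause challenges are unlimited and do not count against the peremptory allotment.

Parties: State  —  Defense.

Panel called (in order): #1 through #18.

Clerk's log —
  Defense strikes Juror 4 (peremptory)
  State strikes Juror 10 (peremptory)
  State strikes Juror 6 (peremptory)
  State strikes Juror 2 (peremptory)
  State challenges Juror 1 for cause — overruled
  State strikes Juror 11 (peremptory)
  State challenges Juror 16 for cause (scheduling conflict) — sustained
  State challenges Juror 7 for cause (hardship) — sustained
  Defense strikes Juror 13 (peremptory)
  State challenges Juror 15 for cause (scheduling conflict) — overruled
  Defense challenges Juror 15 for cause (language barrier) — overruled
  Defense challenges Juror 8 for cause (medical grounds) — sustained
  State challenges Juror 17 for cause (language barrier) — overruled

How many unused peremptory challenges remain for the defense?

Defense allotment: 2 base + 1 × 2 alternates = 4.
Defense peremptories used: #4, #13 — 2 (for-cause on #15, #8 don't count).
Remaining: 4 − 2 = 2.

2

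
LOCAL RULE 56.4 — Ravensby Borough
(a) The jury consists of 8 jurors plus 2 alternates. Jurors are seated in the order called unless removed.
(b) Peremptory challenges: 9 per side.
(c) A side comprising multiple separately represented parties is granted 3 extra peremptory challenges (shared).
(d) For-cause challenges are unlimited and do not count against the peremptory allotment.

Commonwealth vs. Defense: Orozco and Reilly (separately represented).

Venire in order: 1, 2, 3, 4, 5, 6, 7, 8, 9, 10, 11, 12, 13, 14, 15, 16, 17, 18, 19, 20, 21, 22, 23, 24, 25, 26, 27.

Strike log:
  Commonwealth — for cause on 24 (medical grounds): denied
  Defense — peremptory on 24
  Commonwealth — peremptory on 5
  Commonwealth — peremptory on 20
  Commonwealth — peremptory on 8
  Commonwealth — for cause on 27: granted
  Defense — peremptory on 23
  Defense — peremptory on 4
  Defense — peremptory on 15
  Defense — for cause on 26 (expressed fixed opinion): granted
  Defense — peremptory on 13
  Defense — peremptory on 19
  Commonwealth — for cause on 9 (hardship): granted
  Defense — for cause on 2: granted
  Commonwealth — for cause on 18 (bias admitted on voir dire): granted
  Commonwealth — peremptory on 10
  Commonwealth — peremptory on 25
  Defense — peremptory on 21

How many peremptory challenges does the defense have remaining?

Defense allotment: 9 base + 3 multi-party = 12.
Defense peremptories used: #24, #23, #4, #15, #13, #19, #21 — 7 (for-cause on #26, #2 don't count).
Remaining: 12 − 7 = 5.

5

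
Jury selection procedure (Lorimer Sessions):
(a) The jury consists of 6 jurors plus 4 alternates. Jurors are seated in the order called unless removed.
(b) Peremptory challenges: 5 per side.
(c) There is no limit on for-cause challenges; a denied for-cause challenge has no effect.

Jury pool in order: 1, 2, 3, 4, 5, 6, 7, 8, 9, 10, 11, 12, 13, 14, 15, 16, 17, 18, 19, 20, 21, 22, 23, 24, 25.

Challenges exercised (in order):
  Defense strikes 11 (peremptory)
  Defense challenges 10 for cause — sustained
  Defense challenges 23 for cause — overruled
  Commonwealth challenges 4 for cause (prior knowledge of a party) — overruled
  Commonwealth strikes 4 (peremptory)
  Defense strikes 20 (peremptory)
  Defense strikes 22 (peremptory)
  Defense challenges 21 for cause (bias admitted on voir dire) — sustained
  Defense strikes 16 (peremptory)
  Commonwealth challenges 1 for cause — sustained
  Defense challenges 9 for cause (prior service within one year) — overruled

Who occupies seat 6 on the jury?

Removed: #1, #4, #10, #11, #16, #20, #21, #22. (#9, #23 stay — for-cause denied.)
Seating in order: seats 1–6 → #2, #3, #5, #6, #7, #8; alternates → #9, #12, #13, #14.
So seat 6 is #8.

8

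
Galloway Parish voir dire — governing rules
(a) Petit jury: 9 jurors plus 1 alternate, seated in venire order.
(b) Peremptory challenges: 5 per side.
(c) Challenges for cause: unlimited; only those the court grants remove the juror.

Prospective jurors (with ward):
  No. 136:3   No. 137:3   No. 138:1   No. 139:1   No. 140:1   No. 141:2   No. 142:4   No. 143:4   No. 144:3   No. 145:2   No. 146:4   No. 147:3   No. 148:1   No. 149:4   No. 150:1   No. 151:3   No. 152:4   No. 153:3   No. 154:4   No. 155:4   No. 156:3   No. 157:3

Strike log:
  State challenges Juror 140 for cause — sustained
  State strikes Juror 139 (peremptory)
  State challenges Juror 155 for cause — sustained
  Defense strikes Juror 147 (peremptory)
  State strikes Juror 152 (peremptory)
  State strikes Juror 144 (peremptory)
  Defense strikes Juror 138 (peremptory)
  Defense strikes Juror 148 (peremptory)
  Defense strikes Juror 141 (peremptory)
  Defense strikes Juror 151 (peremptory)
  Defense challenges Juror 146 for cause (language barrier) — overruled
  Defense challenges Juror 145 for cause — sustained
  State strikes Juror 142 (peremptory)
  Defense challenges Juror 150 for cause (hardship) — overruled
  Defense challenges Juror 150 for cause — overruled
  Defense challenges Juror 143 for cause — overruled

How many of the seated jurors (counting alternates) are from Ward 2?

Removed: #138, #139, #140, #141, #142, #144, #145, #147, #148, #151, #152, #155.
Seated (10 incl. alternates): #136, #137, #143, #146, #149, #150, #153, #154, #156, #157.
None of those are in Ward 2 → 0.

0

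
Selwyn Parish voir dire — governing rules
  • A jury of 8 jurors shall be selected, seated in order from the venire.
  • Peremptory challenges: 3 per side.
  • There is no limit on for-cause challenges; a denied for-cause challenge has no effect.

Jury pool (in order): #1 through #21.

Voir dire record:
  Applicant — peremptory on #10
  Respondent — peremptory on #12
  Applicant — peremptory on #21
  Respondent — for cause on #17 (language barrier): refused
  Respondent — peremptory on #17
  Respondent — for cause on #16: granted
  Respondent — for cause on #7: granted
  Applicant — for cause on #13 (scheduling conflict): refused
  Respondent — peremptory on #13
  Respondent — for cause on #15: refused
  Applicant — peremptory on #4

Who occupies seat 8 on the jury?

11

Removed: #4, #7, #10, #12, #13, #16, #17, #21. (#15 stays — for-cause denied.)
Seating in order: seats 1–8 → #1, #2, #3, #5, #6, #8, #9, #11.
So seat 8 is #11.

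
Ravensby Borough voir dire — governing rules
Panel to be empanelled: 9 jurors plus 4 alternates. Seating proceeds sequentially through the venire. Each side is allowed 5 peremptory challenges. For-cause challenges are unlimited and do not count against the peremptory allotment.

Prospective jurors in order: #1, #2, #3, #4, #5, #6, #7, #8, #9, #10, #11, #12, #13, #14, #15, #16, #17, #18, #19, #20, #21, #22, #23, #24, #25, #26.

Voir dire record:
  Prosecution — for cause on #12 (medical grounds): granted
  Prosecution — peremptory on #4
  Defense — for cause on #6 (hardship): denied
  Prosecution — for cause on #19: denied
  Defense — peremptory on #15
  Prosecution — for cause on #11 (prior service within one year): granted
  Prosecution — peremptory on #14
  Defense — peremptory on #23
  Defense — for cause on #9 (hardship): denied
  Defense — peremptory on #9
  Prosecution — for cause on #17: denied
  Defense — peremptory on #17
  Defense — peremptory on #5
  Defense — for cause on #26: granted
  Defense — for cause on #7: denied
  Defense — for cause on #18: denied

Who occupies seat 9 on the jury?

Removed: #4, #5, #9, #11, #12, #14, #15, #17, #23, #26. (#6, #7, #18, #19 stay — for-cause denied.)
Filling seats in venire order through position 9: #1, #2, #3, #6, #7, #8, #10, #13, #16.
So seat 9 is #16.

16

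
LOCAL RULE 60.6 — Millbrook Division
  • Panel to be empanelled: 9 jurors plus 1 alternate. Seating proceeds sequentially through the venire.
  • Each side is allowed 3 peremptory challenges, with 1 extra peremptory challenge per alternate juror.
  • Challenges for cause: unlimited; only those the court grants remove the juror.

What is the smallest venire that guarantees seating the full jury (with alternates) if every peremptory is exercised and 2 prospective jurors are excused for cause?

Seats to fill: 9 + 1 alternates = 10.
Peremptories: 3 + 1×1 = 4 per side × 2 sides = 8.
For-cause removals: 2.
Minimum venire: 10 + 8 + 2 = 20.

20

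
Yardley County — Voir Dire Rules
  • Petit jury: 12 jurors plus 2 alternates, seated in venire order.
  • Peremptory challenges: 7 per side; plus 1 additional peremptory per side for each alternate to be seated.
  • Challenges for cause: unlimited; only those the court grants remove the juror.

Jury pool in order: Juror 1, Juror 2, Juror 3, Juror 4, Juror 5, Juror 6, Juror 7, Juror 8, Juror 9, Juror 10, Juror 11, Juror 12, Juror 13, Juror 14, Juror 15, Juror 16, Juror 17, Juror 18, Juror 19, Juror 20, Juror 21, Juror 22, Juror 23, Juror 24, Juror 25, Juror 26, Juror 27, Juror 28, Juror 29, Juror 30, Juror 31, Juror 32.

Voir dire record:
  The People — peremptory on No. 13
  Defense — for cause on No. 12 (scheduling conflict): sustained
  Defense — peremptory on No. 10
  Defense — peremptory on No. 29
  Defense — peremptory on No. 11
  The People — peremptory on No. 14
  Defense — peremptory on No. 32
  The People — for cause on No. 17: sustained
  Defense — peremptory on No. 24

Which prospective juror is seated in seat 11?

16

Removed: #10, #11, #12, #13, #14, #17, #24, #29, #32.
Filling seats in venire order through position 11: #1, #2, #3, #4, #5, #6, #7, #8, #9, #15, #16.
So seat 11 is #16.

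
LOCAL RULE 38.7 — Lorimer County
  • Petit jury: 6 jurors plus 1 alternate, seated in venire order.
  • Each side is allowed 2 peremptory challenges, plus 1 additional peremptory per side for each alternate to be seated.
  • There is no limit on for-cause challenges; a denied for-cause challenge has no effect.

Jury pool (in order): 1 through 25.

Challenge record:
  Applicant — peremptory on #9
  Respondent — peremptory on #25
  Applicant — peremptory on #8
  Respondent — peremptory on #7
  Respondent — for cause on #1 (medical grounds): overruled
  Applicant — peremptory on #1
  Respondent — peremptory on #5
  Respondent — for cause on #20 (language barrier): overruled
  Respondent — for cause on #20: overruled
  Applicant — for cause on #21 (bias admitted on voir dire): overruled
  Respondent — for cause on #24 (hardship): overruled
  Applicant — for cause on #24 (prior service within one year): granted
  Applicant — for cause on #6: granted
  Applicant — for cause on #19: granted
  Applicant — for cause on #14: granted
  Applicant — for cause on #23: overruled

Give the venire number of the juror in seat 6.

12

Removed: #1, #5, #6, #7, #8, #9, #14, #19, #24, #25. (#20, #21, #23 stay — for-cause denied.)
Seating in order: seats 1–6 → #2, #3, #4, #10, #11, #12; alternates → #13.
So seat 6 is #12.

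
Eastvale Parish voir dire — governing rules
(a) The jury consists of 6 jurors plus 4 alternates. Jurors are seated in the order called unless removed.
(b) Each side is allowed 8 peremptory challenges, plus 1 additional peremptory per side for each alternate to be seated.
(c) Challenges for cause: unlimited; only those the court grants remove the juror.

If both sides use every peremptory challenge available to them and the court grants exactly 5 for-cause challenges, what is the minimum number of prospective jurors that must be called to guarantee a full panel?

39

Seats to fill: 6 + 4 alternates = 10.
Peremptories: 8 + 1×4 = 12 per side × 2 sides = 24.
For-cause removals: 5.
Minimum venire: 10 + 24 + 5 = 39.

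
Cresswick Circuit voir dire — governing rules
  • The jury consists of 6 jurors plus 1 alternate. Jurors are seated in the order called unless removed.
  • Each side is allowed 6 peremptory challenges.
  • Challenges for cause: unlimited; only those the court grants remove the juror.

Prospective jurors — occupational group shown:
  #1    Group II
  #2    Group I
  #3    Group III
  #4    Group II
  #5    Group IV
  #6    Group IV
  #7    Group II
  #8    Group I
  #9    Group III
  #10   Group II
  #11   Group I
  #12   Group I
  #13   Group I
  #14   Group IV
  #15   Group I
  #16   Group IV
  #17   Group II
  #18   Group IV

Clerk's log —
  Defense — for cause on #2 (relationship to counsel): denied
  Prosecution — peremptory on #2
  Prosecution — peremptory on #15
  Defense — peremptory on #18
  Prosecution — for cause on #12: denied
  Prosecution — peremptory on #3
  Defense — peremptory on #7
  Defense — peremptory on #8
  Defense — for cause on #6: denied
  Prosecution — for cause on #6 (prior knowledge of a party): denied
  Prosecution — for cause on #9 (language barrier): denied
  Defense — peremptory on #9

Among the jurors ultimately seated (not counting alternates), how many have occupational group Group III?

0

Removed: #2, #3, #7, #8, #9, #15, #18.
Seated jurors 1–6: #1, #4, #5, #6, #10, #11 (alternates #12 not counted).
None of those are in Group III → 0.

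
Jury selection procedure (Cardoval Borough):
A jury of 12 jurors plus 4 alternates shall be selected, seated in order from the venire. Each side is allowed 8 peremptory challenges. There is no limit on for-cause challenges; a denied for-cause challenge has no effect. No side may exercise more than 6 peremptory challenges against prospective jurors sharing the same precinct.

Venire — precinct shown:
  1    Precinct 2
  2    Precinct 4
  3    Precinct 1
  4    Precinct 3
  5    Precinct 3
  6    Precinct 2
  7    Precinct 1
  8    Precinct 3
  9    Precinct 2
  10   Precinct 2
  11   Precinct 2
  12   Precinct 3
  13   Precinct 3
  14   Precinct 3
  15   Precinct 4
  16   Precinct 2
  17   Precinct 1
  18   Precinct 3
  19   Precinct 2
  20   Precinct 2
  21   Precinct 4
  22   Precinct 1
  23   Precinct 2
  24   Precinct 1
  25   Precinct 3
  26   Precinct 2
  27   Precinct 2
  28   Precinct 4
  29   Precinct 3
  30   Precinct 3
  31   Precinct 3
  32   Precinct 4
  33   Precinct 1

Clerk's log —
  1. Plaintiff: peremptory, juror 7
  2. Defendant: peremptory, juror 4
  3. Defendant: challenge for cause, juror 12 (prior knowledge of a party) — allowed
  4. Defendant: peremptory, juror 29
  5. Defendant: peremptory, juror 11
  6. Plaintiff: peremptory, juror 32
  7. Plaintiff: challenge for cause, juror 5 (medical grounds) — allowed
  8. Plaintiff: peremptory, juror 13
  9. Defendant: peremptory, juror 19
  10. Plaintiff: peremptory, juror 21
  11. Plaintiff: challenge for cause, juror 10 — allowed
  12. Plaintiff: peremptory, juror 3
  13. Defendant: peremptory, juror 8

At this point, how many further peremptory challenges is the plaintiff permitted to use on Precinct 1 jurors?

Plaintiff peremptories so far: #7, #32, #13, #21, #3 — 5 of 8 used, 3 left overall.
Against Precinct 1: #7, #3 — 2 used; per-precinct cap 6 leaves 4.
Binding limit: min(3, 4) = 3.

3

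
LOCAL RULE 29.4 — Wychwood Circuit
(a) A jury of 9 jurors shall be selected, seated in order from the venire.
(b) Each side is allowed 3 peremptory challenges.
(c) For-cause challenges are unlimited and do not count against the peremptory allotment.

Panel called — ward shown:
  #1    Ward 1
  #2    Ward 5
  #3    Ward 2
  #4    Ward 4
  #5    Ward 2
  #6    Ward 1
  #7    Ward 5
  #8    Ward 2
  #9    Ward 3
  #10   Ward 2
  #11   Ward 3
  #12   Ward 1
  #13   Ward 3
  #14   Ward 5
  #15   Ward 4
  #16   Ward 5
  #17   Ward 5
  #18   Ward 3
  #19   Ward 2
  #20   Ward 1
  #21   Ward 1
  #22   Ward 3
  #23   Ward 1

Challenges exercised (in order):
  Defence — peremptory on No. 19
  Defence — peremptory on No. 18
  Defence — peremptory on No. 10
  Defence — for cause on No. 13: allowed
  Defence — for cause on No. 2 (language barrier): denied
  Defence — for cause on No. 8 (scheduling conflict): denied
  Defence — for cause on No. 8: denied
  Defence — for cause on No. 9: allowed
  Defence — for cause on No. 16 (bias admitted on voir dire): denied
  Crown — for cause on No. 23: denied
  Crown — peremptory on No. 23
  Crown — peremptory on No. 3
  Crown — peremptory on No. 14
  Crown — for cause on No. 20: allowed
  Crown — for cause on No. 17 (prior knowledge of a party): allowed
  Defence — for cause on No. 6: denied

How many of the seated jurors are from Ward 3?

Removed: #3, #9, #10, #13, #14, #17, #18, #19, #20, #23.
Seated jurors 1–9: #1, #2, #4, #5, #6, #7, #8, #11, #12.
Of those, in Ward 3: #11 → 1.

1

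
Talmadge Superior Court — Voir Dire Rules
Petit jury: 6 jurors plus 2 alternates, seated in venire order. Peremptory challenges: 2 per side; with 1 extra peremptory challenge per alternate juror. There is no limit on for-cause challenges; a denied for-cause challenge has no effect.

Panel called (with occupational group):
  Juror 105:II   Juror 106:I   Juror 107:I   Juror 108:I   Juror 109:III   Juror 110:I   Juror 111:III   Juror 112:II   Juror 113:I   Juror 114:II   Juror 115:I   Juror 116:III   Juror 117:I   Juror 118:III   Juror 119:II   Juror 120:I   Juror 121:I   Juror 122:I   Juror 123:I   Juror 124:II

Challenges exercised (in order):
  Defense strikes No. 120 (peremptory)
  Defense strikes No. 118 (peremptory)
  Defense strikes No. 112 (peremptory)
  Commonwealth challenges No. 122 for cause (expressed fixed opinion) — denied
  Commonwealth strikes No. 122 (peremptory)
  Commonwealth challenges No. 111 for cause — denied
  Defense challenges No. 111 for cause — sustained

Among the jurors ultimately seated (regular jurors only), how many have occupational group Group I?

Removed: #111, #112, #118, #120, #122.
Seated jurors 1–6: #105, #106, #107, #108, #109, #110 (alternates #113, #114 not counted).
Of those, in Group I: #106, #107, #108, #110 → 4.

4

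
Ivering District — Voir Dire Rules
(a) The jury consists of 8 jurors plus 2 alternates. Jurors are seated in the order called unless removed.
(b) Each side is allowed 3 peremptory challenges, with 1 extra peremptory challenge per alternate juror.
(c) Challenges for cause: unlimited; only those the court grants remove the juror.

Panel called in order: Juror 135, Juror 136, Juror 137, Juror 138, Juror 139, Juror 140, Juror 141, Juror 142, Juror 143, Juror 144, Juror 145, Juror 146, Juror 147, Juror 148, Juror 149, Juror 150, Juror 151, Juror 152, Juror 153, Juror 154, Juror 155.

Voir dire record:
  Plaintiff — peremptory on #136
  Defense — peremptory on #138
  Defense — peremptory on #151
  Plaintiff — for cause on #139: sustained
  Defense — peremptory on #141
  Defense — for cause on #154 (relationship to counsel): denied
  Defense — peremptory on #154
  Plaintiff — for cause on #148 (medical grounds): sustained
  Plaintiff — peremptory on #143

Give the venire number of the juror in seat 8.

147

Removed: #136, #138, #139, #141, #143, #148, #151, #154.
Seating in order: seats 1–8 → #135, #137, #140, #142, #144, #145, #146, #147; alternates → #149, #150.
So seat 8 is #147.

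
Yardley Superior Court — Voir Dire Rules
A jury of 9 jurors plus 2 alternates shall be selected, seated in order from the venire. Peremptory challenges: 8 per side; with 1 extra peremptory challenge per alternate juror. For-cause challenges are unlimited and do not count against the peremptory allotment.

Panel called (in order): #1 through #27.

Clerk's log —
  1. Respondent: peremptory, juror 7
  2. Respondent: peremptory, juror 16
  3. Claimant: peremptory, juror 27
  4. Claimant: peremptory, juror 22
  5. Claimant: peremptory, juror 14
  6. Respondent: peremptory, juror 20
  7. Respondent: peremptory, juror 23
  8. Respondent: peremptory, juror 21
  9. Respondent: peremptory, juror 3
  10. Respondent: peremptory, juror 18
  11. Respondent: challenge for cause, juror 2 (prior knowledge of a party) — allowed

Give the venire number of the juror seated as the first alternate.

Removed: #2, #3, #7, #14, #16, #18, #20, #21, #22, #23, #27.
Seating in order: seats 1–9 → #1, #4, #5, #6, #8, #9, #10, #11, #12; alternates → #13, #15.
So alternate 1 is #13.

13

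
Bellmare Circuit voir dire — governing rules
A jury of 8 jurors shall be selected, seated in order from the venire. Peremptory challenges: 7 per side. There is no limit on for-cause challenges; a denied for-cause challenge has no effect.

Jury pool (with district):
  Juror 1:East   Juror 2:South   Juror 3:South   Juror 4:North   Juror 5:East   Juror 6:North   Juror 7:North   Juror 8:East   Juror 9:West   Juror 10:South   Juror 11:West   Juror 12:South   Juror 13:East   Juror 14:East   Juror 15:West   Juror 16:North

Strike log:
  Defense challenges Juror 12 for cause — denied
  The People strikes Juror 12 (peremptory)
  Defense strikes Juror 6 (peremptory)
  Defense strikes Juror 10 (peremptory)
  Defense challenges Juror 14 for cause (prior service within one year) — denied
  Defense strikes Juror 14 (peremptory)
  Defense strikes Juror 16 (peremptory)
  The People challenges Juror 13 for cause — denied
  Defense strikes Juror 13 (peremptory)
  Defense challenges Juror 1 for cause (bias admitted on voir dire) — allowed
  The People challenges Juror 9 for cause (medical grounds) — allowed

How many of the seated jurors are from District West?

2

Removed: #1, #6, #9, #10, #12, #13, #14, #16.
Seated jurors 1–8: #2, #3, #4, #5, #7, #8, #11, #15.
Of those, in District West: #11, #15 → 2.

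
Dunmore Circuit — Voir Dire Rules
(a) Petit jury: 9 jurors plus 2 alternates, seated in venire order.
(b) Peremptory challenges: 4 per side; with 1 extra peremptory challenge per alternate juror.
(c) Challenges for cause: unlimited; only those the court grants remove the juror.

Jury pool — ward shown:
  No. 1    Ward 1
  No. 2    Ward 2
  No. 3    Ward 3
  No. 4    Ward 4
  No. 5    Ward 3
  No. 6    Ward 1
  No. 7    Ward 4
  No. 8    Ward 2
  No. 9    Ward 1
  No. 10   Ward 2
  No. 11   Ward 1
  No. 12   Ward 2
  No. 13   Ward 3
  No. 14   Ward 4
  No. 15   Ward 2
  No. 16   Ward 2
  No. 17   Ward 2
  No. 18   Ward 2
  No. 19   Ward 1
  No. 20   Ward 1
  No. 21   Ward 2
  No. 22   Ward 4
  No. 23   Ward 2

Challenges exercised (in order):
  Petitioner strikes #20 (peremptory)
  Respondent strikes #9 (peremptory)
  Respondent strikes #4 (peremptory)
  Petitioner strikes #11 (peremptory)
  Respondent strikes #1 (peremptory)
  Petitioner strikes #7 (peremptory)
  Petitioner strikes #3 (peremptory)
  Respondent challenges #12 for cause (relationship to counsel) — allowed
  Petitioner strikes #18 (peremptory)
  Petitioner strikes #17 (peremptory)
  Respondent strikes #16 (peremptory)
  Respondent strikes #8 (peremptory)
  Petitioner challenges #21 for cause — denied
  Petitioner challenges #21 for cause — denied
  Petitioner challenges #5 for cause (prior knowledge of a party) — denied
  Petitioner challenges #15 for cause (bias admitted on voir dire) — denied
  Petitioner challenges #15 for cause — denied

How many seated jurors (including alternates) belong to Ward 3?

Removed: #1, #3, #4, #7, #8, #9, #11, #12, #16, #17, #18, #20.
Seated (11 incl. alternates): #2, #5, #6, #10, #13, #14, #15, #19, #21, #22, #23.
Of those, in Ward 3: #5, #13 → 2.

2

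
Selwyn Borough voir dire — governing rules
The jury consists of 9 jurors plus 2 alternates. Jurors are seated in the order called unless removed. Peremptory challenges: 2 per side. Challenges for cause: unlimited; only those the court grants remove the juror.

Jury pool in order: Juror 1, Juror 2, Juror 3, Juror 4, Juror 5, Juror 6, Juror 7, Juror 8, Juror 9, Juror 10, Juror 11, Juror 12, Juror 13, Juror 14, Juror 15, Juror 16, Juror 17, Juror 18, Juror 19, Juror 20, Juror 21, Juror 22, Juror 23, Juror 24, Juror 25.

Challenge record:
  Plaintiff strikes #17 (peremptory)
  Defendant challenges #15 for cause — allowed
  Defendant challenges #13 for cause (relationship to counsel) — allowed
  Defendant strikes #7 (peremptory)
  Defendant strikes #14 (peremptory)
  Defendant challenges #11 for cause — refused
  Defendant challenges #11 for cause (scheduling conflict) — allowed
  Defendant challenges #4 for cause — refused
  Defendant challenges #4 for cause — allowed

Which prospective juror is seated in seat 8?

Removed: #4, #7, #11, #13, #14, #15, #17.
Seating in order: seats 1–9 → #1, #2, #3, #5, #6, #8, #9, #10, #12; alternates → #16, #18.
So seat 8 is #10.

10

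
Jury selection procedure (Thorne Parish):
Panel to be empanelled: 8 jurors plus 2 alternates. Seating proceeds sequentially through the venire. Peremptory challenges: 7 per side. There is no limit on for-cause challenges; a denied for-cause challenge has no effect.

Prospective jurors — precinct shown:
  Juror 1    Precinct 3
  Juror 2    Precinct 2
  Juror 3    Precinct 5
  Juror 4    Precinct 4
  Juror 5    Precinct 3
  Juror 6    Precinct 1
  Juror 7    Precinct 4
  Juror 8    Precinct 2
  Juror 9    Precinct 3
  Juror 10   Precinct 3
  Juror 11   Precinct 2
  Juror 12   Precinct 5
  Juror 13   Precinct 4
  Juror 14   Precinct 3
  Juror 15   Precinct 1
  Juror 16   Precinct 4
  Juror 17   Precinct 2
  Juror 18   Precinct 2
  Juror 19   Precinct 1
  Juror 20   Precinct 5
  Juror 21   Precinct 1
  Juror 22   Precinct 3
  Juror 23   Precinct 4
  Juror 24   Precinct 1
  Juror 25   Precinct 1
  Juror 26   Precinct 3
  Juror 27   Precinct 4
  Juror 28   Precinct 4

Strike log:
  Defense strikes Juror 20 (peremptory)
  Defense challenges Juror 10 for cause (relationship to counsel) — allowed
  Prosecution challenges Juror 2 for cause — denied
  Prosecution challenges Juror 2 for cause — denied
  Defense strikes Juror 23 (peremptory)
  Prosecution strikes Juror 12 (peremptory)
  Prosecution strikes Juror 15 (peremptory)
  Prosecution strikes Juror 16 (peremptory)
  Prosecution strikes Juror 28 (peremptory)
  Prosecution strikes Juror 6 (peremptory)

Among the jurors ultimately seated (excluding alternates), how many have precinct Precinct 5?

Removed: #6, #10, #12, #15, #16, #20, #23, #28.
Seated jurors 1–8: #1, #2, #3, #4, #5, #7, #8, #9 (alternates #11, #13 not counted).
Of those, in Precinct 5: #3 → 1.

1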